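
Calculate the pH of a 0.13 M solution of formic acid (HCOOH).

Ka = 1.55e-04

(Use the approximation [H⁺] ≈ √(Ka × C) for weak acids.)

[H⁺] = √(Ka × C) = √(1.55e-04 × 0.13) = 4.4889e-03. pH = -log(4.4889e-03)

pH = 2.35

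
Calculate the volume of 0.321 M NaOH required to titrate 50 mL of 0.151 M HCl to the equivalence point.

At equivalence: moles acid = moles base. moles HCl = 0.151 × 50/1000 = 0.00755 mol. V_base = moles / 0.321 × 1000 = 23.5 mL.

V_{base} = 23.5 mL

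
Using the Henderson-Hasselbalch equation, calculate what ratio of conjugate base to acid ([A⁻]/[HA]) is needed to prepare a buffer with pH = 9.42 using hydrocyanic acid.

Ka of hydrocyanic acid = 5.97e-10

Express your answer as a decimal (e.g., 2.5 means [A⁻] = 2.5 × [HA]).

pKa = -log(5.97e-10) = 9.2240. pH = pKa + log([A⁻]/[HA]), so log([A⁻]/[HA]) = pH − pKa = 9.42 − 9.2240 = 0.1960. [A⁻]/[HA] = 10^(0.1960) = 1.57

[A⁻]/[HA] = 1.57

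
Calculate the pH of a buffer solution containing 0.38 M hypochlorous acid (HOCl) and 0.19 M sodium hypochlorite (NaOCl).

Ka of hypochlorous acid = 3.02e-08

pKa = -log(3.02e-08) = 7.52. pH = pKa + log([A⁻]/[HA]) = 7.52 + log(0.19/0.38)

pH = 7.22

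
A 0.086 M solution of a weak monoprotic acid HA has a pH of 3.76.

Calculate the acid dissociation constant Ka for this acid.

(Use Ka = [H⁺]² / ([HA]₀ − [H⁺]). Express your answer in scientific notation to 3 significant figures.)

[H⁺] = 10^(−pH) = 10^(−3.76) = 1.738e-04 M. For HA ⇌ H⁺ + A⁻, Ka = [H⁺][A⁻]/[HA] = [H⁺]² / ([HA]₀ − [H⁺]) = (1.738e-04)² / (0.086 − 1.738e-04) = 3.52e-07.

K_a = 3.52e-07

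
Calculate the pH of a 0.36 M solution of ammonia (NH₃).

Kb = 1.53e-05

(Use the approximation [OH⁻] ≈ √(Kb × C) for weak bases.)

[OH⁻] = √(Kb × C) = √(1.53e-05 × 0.36) = 2.3469e-03. pOH = 2.63, pH = 14 - pOH

pH = 11.37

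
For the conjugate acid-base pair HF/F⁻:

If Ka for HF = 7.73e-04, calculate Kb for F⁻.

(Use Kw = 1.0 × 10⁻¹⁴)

For a conjugate pair Ka × Kb = Kw, so Kb = Kw/Ka = 1.0 × 10⁻¹⁴ / 7.73e-04 = 1.29e-11.

K_b = 1.29e-11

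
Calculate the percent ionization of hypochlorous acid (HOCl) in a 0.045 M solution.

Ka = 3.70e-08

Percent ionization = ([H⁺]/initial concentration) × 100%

Using Ka equilibrium: x² + Ka×x - Ka×C = 0. Solving: [H⁺] = 4.0786e-05. Percent = (4.0786e-05/0.045) × 100

Percent ionization = 0.0906%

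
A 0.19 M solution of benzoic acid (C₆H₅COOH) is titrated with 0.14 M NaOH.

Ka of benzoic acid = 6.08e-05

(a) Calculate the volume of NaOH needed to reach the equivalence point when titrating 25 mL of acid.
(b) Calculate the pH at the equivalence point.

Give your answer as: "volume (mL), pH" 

moles acid = 0.19 × 25/1000 = 0.00475 mol; V_base = moles/0.14 × 1000 = 33.9 mL. At equivalence only the conjugate base is present: [A⁻] = 0.00475/0.059 = 8.0606e-02 M. Kb = Kw/Ka = 1.64e-10; [OH⁻] = √(Kb × [A⁻]) = 3.6411e-06; pOH = 5.44; pH = 14 - pOH = 8.56.

V = 33.9 mL, pH = 8.56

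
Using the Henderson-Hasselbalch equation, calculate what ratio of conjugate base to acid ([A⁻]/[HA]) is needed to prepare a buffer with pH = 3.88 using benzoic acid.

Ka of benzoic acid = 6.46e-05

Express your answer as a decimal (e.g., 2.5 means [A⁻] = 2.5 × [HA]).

pKa = -log(6.46e-05) = 4.1898. pH = pKa + log([A⁻]/[HA]), so log([A⁻]/[HA]) = pH − pKa = 3.88 − 4.1898 = -0.3098. [A⁻]/[HA] = 10^(-0.3098) = 0.490

[A⁻]/[HA] = 0.490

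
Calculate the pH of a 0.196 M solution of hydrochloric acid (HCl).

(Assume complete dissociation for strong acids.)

[H⁺] = 0.196 M for strong acid. pH = -log[H⁺] = -log(0.196)

pH = 0.71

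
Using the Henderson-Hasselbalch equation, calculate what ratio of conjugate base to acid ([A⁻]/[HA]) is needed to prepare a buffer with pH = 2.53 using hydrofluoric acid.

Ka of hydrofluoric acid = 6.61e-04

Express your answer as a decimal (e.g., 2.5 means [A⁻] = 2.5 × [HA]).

pKa = -log(6.61e-04) = 3.1798. pH = pKa + log([A⁻]/[HA]), so log([A⁻]/[HA]) = pH − pKa = 2.53 − 3.1798 = -0.6498. [A⁻]/[HA] = 10^(-0.6498) = 0.224

[A⁻]/[HA] = 0.224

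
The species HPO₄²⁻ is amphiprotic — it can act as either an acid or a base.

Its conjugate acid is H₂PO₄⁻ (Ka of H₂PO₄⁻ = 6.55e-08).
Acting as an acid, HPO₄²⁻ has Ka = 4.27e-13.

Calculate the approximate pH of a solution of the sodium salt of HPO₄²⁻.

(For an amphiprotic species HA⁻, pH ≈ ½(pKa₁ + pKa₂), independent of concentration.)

pKa₁ = -log(6.55e-08) = 7.18; pKa₂ = -log(4.27e-13) = 12.37. For an amphiprotic species, pH ≈ ½(pKa₁ + pKa₂) = ½(7.18 + 12.37) = 9.78.

pH = 9.78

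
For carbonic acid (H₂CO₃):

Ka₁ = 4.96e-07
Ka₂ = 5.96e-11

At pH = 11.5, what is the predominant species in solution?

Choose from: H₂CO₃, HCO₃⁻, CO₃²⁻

pKa₁ = 6.30, pKa₂ = 10.22. For a polyprotic acid the predominant species crosses at each pKa: below pKa_n the protonated form dominates, above it the deprotonated form does. At pH = 11.5, the predominant species is CO₃²⁻.

CO₃²⁻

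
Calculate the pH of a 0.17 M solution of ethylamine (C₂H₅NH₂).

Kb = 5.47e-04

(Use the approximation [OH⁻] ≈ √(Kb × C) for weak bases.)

[OH⁻] = √(Kb × C) = √(5.47e-04 × 0.17) = 9.6431e-03. pOH = 2.02, pH = 14 - pOH

pH = 11.98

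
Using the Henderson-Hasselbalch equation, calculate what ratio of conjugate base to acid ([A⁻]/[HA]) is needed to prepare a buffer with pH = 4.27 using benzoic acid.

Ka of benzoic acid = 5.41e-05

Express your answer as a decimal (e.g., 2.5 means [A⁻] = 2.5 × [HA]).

pKa = -log(5.41e-05) = 4.2668. pH = pKa + log([A⁻]/[HA]), so log([A⁻]/[HA]) = pH − pKa = 4.27 − 4.2668 = 0.0032. [A⁻]/[HA] = 10^(0.0032) = 1.01

[A⁻]/[HA] = 1.01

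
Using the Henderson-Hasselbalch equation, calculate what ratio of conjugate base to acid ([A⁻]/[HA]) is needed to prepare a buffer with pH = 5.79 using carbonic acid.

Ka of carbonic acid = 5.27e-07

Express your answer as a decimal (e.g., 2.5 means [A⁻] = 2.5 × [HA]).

pKa = -log(5.27e-07) = 6.2782. pH = pKa + log([A⁻]/[HA]), so log([A⁻]/[HA]) = pH − pKa = 5.79 − 6.2782 = -0.4882. [A⁻]/[HA] = 10^(-0.4882) = 0.325

[A⁻]/[HA] = 0.325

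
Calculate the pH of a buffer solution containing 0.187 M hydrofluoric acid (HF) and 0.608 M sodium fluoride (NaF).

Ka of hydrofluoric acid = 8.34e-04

pKa = -log(8.34e-04) = 3.08. pH = pKa + log([A⁻]/[HA]) = 3.08 + log(0.608/0.187)

pH = 3.59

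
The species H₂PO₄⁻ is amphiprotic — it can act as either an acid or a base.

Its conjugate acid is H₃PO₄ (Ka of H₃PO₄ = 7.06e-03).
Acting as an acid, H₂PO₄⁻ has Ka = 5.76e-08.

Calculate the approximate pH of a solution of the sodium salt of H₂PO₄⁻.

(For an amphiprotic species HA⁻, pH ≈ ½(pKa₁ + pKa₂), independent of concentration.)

pKa₁ = -log(7.06e-03) = 2.15; pKa₂ = -log(5.76e-08) = 7.24. For an amphiprotic species, pH ≈ ½(pKa₁ + pKa₂) = ½(2.15 + 7.24) = 4.70.

pH = 4.70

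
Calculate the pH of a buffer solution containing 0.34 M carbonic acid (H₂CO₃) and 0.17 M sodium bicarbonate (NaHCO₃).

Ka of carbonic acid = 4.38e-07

pKa = -log(4.38e-07) = 6.36. pH = pKa + log([A⁻]/[HA]) = 6.36 + log(0.17/0.34)

pH = 6.06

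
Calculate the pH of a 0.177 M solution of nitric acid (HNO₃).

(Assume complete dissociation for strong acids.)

[H⁺] = 0.177 M for strong acid. pH = -log[H⁺] = -log(0.177)

pH = 0.75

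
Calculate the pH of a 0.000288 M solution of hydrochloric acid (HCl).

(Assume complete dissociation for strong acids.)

[H⁺] = 0.000288 M for strong acid. pH = -log[H⁺] = -log(0.000288)

pH = 3.54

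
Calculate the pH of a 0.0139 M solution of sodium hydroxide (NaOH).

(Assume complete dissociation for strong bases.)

[OH⁻] = 0.0139 M for strong base. pOH = -log[OH⁻] = 1.86, pH = 14 - pOH

pH = 12.14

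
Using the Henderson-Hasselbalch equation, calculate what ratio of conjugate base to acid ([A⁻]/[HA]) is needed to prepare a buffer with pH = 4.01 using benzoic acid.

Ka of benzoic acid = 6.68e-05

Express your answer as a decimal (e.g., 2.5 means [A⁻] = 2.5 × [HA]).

pKa = -log(6.68e-05) = 4.1752. pH = pKa + log([A⁻]/[HA]), so log([A⁻]/[HA]) = pH − pKa = 4.01 − 4.1752 = -0.1652. [A⁻]/[HA] = 10^(-0.1652) = 0.684

[A⁻]/[HA] = 0.684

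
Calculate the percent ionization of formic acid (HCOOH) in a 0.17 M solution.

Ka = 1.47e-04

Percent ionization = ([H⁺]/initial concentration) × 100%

Using Ka equilibrium: x² + Ka×x - Ka×C = 0. Solving: [H⁺] = 4.9260e-03. Percent = (4.9260e-03/0.17) × 100

Percent ionization = 2.9%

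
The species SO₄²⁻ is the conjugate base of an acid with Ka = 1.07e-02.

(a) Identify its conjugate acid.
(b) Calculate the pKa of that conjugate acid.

(a) The conjugate acid is formed by adding one H⁺ to SO₄²⁻, giving HSO₄⁻. (b) pKa = -log(Ka) = -log(1.07e-02) = 1.97.

Conjugate acid: HSO₄⁻; pK_a = 1.97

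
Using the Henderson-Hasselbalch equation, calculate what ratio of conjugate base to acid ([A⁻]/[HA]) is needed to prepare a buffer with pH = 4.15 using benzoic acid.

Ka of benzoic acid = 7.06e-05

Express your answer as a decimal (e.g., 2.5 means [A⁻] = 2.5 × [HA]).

pKa = -log(7.06e-05) = 4.1512. pH = pKa + log([A⁻]/[HA]), so log([A⁻]/[HA]) = pH − pKa = 4.15 − 4.1512 = -0.0012. [A⁻]/[HA] = 10^(-0.0012) = 0.997

[A⁻]/[HA] = 0.997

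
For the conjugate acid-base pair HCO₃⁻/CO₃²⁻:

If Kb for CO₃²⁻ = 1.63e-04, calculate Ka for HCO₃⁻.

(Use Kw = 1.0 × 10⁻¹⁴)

For a conjugate pair Ka × Kb = Kw, so Ka = Kw/Kb = 1.0 × 10⁻¹⁴ / 1.63e-04 = 6.13e-11.

K_a = 6.13e-11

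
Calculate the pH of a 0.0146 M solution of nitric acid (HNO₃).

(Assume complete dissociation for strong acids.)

[H⁺] = 0.0146 M for strong acid. pH = -log[H⁺] = -log(0.0146)

pH = 1.84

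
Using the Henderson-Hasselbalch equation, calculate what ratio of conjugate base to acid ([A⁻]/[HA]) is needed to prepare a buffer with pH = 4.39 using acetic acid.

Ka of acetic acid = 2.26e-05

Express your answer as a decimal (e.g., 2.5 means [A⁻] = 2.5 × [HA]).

pKa = -log(2.26e-05) = 4.6459. pH = pKa + log([A⁻]/[HA]), so log([A⁻]/[HA]) = pH − pKa = 4.39 − 4.6459 = -0.2559. [A⁻]/[HA] = 10^(-0.2559) = 0.555

[A⁻]/[HA] = 0.555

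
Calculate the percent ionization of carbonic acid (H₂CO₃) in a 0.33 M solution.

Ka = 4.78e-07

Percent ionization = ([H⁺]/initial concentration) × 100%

Using Ka equilibrium: x² + Ka×x - Ka×C = 0. Solving: [H⁺] = 3.9693e-04. Percent = (3.9693e-04/0.33) × 100

Percent ionization = 0.12%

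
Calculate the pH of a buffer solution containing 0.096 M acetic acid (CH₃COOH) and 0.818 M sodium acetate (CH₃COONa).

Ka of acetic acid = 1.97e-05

pKa = -log(1.97e-05) = 4.71. pH = pKa + log([A⁻]/[HA]) = 4.71 + log(0.818/0.096)

pH = 5.64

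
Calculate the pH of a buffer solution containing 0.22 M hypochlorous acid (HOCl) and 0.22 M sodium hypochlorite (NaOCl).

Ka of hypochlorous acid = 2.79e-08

pKa = -log(2.79e-08) = 7.55. pH = pKa + log([A⁻]/[HA]) = 7.55 + log(0.22/0.22)

pH = 7.55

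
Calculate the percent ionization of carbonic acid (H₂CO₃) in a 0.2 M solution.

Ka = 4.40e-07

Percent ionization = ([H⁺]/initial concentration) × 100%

Using Ka equilibrium: x² + Ka×x - Ka×C = 0. Solving: [H⁺] = 2.9643e-04. Percent = (2.9643e-04/0.2) × 100

Percent ionization = 0.148%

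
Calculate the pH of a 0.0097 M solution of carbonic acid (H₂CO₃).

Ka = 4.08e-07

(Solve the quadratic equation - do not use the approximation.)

x² + Ka×x - Ka×C = 0. Using quadratic formula: [H⁺] = 6.2706e-05

pH = 4.20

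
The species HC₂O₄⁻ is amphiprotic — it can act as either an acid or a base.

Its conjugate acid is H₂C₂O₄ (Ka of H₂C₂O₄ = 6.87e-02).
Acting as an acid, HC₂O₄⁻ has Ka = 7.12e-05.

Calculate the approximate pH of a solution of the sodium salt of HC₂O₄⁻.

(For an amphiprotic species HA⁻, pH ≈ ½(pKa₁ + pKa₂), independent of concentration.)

pKa₁ = -log(6.87e-02) = 1.16; pKa₂ = -log(7.12e-05) = 4.15. For an amphiprotic species, pH ≈ ½(pKa₁ + pKa₂) = ½(1.16 + 4.15) = 2.66.

pH = 2.66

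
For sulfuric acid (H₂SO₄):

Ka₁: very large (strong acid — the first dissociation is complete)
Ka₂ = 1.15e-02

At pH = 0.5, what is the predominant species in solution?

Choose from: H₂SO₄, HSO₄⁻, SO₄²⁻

The first dissociation is complete, so H₂SO₄ itself is never the predominant species in water; pKa₂ = -log(1.15e-02) = 1.94. For a polyprotic acid the predominant species crosses at each pKa: below pKa_n the protonated form dominates, above it the deprotonated form does. At pH = 0.5, the predominant species is HSO₄⁻.

HSO₄⁻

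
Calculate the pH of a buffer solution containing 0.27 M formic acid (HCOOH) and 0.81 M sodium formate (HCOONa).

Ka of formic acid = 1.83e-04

pKa = -log(1.83e-04) = 3.74. pH = pKa + log([A⁻]/[HA]) = 3.74 + log(0.81/0.27)

pH = 4.21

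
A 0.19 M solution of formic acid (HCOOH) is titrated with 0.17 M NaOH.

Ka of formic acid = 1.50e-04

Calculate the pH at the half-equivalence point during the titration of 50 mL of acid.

At half-equivalence [HA] = [A⁻], so Henderson-Hasselbalch gives pH = pKa = -log(1.50e-04) = 3.82.

pH = pKa = 3.82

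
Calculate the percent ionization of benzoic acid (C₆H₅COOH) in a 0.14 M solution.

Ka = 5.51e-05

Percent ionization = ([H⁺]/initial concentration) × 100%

Using Ka equilibrium: x² + Ka×x - Ka×C = 0. Solving: [H⁺] = 2.7500e-03. Percent = (2.7500e-03/0.14) × 100

Percent ionization = 1.96%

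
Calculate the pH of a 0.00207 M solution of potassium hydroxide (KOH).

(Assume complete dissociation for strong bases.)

[OH⁻] = 0.00207 M for strong base. pOH = -log[OH⁻] = 2.68, pH = 14 - pOH

pH = 11.32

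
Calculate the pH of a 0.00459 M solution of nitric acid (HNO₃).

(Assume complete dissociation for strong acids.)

[H⁺] = 0.00459 M for strong acid. pH = -log[H⁺] = -log(0.00459)

pH = 2.34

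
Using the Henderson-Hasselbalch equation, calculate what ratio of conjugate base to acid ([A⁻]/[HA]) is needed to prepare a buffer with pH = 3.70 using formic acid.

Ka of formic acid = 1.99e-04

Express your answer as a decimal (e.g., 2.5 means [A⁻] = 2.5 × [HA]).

pKa = -log(1.99e-04) = 3.7011. pH = pKa + log([A⁻]/[HA]), so log([A⁻]/[HA]) = pH − pKa = 3.70 − 3.7011 = -0.0011. [A⁻]/[HA] = 10^(-0.0011) = 0.997

[A⁻]/[HA] = 0.997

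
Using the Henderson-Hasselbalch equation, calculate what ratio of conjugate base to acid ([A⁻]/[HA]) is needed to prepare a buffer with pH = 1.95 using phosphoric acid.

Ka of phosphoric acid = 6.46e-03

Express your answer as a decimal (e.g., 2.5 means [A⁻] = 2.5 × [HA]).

pKa = -log(6.46e-03) = 2.1898. pH = pKa + log([A⁻]/[HA]), so log([A⁻]/[HA]) = pH − pKa = 1.95 − 2.1898 = -0.2398. [A⁻]/[HA] = 10^(-0.2398) = 0.576

[A⁻]/[HA] = 0.576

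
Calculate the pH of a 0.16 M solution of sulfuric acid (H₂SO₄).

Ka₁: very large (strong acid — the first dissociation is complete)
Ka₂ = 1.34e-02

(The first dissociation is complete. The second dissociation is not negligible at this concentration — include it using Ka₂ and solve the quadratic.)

First dissociation is complete: [H⁺]₀ = [HSO₄⁻]₀ = C = 0.16 M. Second dissociation HSO₄⁻ ⇌ H⁺ + SO₄²⁻: let x = [SO₄²⁻]. Ka₂ = (C + x)·x / (C − x) = 1.34e-02 → x² + (C + Ka₂)·x − Ka₂·C = 0 → x² + 0.17340·x − 2.144e-03 = 0. x = (−0.17340 + √(0.17340² + 4 × 2.144e-03)) / 2 = 1.1590e-02 M. [H⁺] = C + x = 0.16 + 1.1590e-02 = 1.7159e-01 M. pH = -log(1.7159e-01) = 0.77.

pH = 0.77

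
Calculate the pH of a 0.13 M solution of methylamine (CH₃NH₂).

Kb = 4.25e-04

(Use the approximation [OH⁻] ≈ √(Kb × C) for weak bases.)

[OH⁻] = √(Kb × C) = √(4.25e-04 × 0.13) = 7.4330e-03. pOH = 2.13, pH = 14 - pOH

pH = 11.87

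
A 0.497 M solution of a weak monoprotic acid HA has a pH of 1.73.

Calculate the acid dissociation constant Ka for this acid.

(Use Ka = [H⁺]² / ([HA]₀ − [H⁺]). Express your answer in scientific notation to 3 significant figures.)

[H⁺] = 10^(−pH) = 10^(−1.73) = 1.862e-02 M. For HA ⇌ H⁺ + A⁻, Ka = [H⁺][A⁻]/[HA] = [H⁺]² / ([HA]₀ − [H⁺]) = (1.862e-02)² / (0.497 − 1.862e-02) = 7.25e-04.

K_a = 7.25e-04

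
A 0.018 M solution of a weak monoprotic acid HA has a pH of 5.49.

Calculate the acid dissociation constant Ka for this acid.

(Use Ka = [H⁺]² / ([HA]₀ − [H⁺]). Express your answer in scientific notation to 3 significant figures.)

[H⁺] = 10^(−pH) = 10^(−5.49) = 3.236e-06 M. For HA ⇌ H⁺ + A⁻, Ka = [H⁺][A⁻]/[HA] = [H⁺]² / ([HA]₀ − [H⁺]) = (3.236e-06)² / (0.018 − 3.236e-06) = 5.82e-10.

K_a = 5.82e-10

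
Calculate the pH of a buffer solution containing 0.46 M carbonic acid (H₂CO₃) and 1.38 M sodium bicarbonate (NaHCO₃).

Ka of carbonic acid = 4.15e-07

pKa = -log(4.15e-07) = 6.38. pH = pKa + log([A⁻]/[HA]) = 6.38 + log(1.38/0.46)

pH = 6.86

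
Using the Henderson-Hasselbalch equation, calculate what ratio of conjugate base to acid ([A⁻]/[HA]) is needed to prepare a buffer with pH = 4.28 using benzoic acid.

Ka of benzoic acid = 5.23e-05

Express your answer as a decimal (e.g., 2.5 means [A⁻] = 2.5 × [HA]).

pKa = -log(5.23e-05) = 4.2815. pH = pKa + log([A⁻]/[HA]), so log([A⁻]/[HA]) = pH − pKa = 4.28 − 4.2815 = -0.0015. [A⁻]/[HA] = 10^(-0.0015) = 0.997

[A⁻]/[HA] = 0.997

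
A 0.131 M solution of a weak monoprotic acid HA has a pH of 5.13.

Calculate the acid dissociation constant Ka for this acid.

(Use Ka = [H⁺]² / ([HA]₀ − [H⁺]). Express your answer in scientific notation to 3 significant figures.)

[H⁺] = 10^(−pH) = 10^(−5.13) = 7.413e-06 M. For HA ⇌ H⁺ + A⁻, Ka = [H⁺][A⁻]/[HA] = [H⁺]² / ([HA]₀ − [H⁺]) = (7.413e-06)² / (0.131 − 7.413e-06) = 4.20e-10.

K_a = 4.20e-10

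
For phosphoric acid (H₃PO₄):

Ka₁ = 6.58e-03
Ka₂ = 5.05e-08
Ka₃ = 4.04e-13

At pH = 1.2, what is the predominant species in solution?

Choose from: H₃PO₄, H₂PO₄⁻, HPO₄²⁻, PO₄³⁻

pKa₁ = 2.18, pKa₂ = 7.30, pKa₃ = 12.39. For a polyprotic acid the predominant species crosses at each pKa: below pKa_n the protonated form dominates, above it the deprotonated form does. At pH = 1.2, the predominant species is H₃PO₄.

H₃PO₄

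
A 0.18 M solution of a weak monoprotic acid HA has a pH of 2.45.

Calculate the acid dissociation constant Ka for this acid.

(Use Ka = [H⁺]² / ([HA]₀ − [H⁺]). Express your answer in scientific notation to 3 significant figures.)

[H⁺] = 10^(−pH) = 10^(−2.45) = 3.548e-03 M. For HA ⇌ H⁺ + A⁻, Ka = [H⁺][A⁻]/[HA] = [H⁺]² / ([HA]₀ − [H⁺]) = (3.548e-03)² / (0.18 − 3.548e-03) = 7.13e-05.

K_a = 7.13e-05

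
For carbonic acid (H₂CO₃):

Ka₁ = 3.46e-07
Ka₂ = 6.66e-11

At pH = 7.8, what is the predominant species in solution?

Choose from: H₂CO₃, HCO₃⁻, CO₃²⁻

pKa₁ = 6.46, pKa₂ = 10.18. For a polyprotic acid the predominant species crosses at each pKa: below pKa_n the protonated form dominates, above it the deprotonated form does. At pH = 7.8, the predominant species is HCO₃⁻.

HCO₃⁻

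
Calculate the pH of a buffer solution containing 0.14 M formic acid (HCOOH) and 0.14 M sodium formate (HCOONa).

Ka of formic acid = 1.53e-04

pKa = -log(1.53e-04) = 3.82. pH = pKa + log([A⁻]/[HA]) = 3.82 + log(0.14/0.14)

pH = 3.82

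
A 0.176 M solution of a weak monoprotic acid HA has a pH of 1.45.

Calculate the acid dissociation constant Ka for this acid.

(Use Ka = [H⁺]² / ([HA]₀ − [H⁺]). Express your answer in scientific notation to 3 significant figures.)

[H⁺] = 10^(−pH) = 10^(−1.45) = 3.548e-02 M. For HA ⇌ H⁺ + A⁻, Ka = [H⁺][A⁻]/[HA] = [H⁺]² / ([HA]₀ − [H⁺]) = (3.548e-02)² / (0.176 − 3.548e-02) = 8.96e-03.

K_a = 8.96e-03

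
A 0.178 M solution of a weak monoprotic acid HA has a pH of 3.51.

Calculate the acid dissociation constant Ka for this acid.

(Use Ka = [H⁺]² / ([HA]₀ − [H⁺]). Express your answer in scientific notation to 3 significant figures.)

[H⁺] = 10^(−pH) = 10^(−3.51) = 3.090e-04 M. For HA ⇌ H⁺ + A⁻, Ka = [H⁺][A⁻]/[HA] = [H⁺]² / ([HA]₀ − [H⁺]) = (3.090e-04)² / (0.178 − 3.090e-04) = 5.37e-07.

K_a = 5.37e-07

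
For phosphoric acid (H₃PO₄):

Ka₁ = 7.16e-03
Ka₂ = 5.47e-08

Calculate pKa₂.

pKa₂ = -log(Ka₂) = -log(5.47e-08) = 7.26.

pK_{a2} = 7.26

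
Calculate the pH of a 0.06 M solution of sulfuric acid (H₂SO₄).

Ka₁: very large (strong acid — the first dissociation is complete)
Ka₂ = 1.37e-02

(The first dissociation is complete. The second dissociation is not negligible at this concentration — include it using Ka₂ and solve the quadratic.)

First dissociation is complete: [H⁺]₀ = [HSO₄⁻]₀ = C = 0.06 M. Second dissociation HSO₄⁻ ⇌ H⁺ + SO₄²⁻: let x = [SO₄²⁻]. Ka₂ = (C + x)·x / (C − x) = 1.37e-02 → x² + (C + Ka₂)·x − Ka₂·C = 0 → x² + 0.07370·x − 8.220e-04 = 0. x = (−0.07370 + √(0.07370² + 4 × 8.220e-04)) / 2 = 9.8396e-03 M. [H⁺] = C + x = 0.06 + 9.8396e-03 = 6.9840e-02 M. pH = -log(6.9840e-02) = 1.16.

pH = 1.16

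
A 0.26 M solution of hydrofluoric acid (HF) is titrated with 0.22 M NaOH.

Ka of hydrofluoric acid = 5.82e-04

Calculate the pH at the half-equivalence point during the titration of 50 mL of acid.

At half-equivalence [HA] = [A⁻], so Henderson-Hasselbalch gives pH = pKa = -log(5.82e-04) = 3.24.

pH = pKa = 3.24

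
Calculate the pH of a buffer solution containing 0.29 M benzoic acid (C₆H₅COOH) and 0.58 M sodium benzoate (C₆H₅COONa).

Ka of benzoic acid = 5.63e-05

pKa = -log(5.63e-05) = 4.25. pH = pKa + log([A⁻]/[HA]) = 4.25 + log(0.58/0.29)

pH = 4.55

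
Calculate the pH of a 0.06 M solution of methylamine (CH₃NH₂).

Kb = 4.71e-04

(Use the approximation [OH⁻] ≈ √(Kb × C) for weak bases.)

[OH⁻] = √(Kb × C) = √(4.71e-04 × 0.06) = 5.3160e-03. pOH = 2.27, pH = 14 - pOH

pH = 11.73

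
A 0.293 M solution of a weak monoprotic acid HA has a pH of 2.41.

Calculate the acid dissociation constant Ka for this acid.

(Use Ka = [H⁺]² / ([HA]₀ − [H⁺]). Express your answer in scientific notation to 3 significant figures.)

[H⁺] = 10^(−pH) = 10^(−2.41) = 3.890e-03 M. For HA ⇌ H⁺ + A⁻, Ka = [H⁺][A⁻]/[HA] = [H⁺]² / ([HA]₀ − [H⁺]) = (3.890e-03)² / (0.293 − 3.890e-03) = 5.24e-05.

K_a = 5.24e-05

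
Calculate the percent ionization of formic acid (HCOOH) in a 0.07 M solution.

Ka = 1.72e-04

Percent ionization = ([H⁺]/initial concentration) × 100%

Using Ka equilibrium: x² + Ka×x - Ka×C = 0. Solving: [H⁺] = 3.3849e-03. Percent = (3.3849e-03/0.07) × 100

Percent ionization = 4.84%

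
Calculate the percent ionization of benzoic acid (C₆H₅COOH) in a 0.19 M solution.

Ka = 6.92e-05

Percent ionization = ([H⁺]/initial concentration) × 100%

Using Ka equilibrium: x² + Ka×x - Ka×C = 0. Solving: [H⁺] = 3.5916e-03. Percent = (3.5916e-03/0.19) × 100

Percent ionization = 1.89%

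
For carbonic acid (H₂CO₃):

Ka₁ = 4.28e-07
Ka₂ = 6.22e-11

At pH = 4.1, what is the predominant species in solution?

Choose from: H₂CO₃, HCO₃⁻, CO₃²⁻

pKa₁ = 6.37, pKa₂ = 10.21. For a polyprotic acid the predominant species crosses at each pKa: below pKa_n the protonated form dominates, above it the deprotonated form does. At pH = 4.1, the predominant species is H₂CO₃.

H₂CO₃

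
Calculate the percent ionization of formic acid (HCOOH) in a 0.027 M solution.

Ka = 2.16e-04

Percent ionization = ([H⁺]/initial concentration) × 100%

Using Ka equilibrium: x² + Ka×x - Ka×C = 0. Solving: [H⁺] = 2.3094e-03. Percent = (2.3094e-03/0.027) × 100

Percent ionization = 8.55%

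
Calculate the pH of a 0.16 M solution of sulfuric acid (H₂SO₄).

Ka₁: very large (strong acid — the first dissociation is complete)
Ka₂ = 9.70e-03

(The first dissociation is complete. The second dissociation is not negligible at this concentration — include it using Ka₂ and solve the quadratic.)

First dissociation is complete: [H⁺]₀ = [HSO₄⁻]₀ = C = 0.16 M. Second dissociation HSO₄⁻ ⇌ H⁺ + SO₄²⁻: let x = [SO₄²⁻]. Ka₂ = (C + x)·x / (C − x) = 9.70e-03 → x² + (C + Ka₂)·x − Ka₂·C = 0 → x² + 0.16970·x − 1.552e-03 = 0. x = (−0.16970 + √(0.16970² + 4 × 1.552e-03)) / 2 = 8.6996e-03 M. [H⁺] = C + x = 0.16 + 8.6996e-03 = 1.6870e-01 M. pH = -log(1.6870e-01) = 0.77.

pH = 0.77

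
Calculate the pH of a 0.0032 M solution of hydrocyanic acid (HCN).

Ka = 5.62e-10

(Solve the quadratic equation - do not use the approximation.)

x² + Ka×x - Ka×C = 0. Using quadratic formula: [H⁺] = 1.3408e-06

pH = 5.87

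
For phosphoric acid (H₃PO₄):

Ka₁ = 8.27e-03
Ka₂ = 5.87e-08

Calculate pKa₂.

pKa₂ = -log(Ka₂) = -log(5.87e-08) = 7.23.

pK_{a2} = 7.23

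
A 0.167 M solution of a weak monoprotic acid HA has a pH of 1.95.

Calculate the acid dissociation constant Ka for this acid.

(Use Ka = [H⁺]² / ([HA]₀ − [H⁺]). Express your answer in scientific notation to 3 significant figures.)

[H⁺] = 10^(−pH) = 10^(−1.95) = 1.122e-02 M. For HA ⇌ H⁺ + A⁻, Ka = [H⁺][A⁻]/[HA] = [H⁺]² / ([HA]₀ − [H⁺]) = (1.122e-02)² / (0.167 − 1.122e-02) = 8.08e-04.

K_a = 8.08e-04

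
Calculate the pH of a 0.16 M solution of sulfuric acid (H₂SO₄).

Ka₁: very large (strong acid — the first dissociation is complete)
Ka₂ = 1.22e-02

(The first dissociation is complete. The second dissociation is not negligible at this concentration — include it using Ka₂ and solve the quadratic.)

First dissociation is complete: [H⁺]₀ = [HSO₄⁻]₀ = C = 0.16 M. Second dissociation HSO₄⁻ ⇌ H⁺ + SO₄²⁻: let x = [SO₄²⁻]. Ka₂ = (C + x)·x / (C − x) = 1.22e-02 → x² + (C + Ka₂)·x − Ka₂·C = 0 → x² + 0.17220·x − 1.952e-03 = 0. x = (−0.17220 + √(0.17220² + 4 × 1.952e-03)) / 2 = 1.0674e-02 M. [H⁺] = C + x = 0.16 + 1.0674e-02 = 1.7067e-01 M. pH = -log(1.7067e-01) = 0.77.

pH = 0.77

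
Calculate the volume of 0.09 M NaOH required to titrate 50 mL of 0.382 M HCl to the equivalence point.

At equivalence: moles acid = moles base. moles HCl = 0.382 × 50/1000 = 0.0191 mol. V_base = moles / 0.09 × 1000 = 212.2 mL.

V_{base} = 212.2 mL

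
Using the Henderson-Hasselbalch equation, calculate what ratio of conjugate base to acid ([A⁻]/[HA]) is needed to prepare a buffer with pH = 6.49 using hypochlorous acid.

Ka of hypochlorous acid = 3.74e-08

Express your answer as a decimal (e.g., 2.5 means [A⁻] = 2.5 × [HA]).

pKa = -log(3.74e-08) = 7.4271. pH = pKa + log([A⁻]/[HA]), so log([A⁻]/[HA]) = pH − pKa = 6.49 − 7.4271 = -0.9371. [A⁻]/[HA] = 10^(-0.9371) = 0.116

[A⁻]/[HA] = 0.116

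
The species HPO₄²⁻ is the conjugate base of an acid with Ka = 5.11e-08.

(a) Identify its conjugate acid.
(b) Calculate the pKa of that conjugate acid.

(a) The conjugate acid is formed by adding one H⁺ to HPO₄²⁻, giving H₂PO₄⁻. (b) pKa = -log(Ka) = -log(5.11e-08) = 7.29.

Conjugate acid: H₂PO₄⁻; pK_a = 7.29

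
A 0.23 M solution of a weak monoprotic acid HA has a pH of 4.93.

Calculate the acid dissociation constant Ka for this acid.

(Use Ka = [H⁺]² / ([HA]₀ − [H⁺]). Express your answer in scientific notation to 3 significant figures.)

[H⁺] = 10^(−pH) = 10^(−4.93) = 1.175e-05 M. For HA ⇌ H⁺ + A⁻, Ka = [H⁺][A⁻]/[HA] = [H⁺]² / ([HA]₀ − [H⁺]) = (1.175e-05)² / (0.23 − 1.175e-05) = 6.00e-10.

K_a = 6.00e-10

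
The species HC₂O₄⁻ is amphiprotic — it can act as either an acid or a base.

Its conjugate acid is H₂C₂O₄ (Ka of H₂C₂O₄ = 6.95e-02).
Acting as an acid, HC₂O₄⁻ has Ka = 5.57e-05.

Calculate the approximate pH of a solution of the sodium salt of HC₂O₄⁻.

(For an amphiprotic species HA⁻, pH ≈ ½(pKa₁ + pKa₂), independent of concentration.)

pKa₁ = -log(6.95e-02) = 1.16; pKa₂ = -log(5.57e-05) = 4.25. For an amphiprotic species, pH ≈ ½(pKa₁ + pKa₂) = ½(1.16 + 4.25) = 2.71.

pH = 2.71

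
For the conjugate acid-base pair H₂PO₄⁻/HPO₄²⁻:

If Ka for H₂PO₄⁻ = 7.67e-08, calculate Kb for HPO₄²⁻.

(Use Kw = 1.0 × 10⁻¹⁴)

For a conjugate pair Ka × Kb = Kw, so Kb = Kw/Ka = 1.0 × 10⁻¹⁴ / 7.67e-08 = 1.30e-07.

K_b = 1.30e-07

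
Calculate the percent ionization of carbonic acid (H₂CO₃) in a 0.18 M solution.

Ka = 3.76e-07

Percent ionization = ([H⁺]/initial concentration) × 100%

Using Ka equilibrium: x² + Ka×x - Ka×C = 0. Solving: [H⁺] = 2.5997e-04. Percent = (2.5997e-04/0.18) × 100

Percent ionization = 0.144%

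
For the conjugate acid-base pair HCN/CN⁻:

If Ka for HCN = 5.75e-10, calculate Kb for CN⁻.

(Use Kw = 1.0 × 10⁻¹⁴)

For a conjugate pair Ka × Kb = Kw, so Kb = Kw/Ka = 1.0 × 10⁻¹⁴ / 5.75e-10 = 1.74e-05.

K_b = 1.74e-05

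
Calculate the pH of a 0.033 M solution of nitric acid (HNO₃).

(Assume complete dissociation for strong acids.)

[H⁺] = 0.033 M for strong acid. pH = -log[H⁺] = -log(0.033)

pH = 1.48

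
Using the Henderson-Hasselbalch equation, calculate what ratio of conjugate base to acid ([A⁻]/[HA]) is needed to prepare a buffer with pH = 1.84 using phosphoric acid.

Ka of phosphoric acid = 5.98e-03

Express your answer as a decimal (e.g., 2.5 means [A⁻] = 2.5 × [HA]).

pKa = -log(5.98e-03) = 2.2233. pH = pKa + log([A⁻]/[HA]), so log([A⁻]/[HA]) = pH − pKa = 1.84 − 2.2233 = -0.3833. [A⁻]/[HA] = 10^(-0.3833) = 0.414

[A⁻]/[HA] = 0.414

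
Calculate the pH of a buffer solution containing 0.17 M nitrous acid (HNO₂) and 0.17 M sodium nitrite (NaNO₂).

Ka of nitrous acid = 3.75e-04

pKa = -log(3.75e-04) = 3.43. pH = pKa + log([A⁻]/[HA]) = 3.43 + log(0.17/0.17)

pH = 3.43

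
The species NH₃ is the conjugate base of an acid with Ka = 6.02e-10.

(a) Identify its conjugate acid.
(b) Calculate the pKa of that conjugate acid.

(a) The conjugate acid is formed by adding one H⁺ to NH₃, giving NH₄⁺. (b) pKa = -log(Ka) = -log(6.02e-10) = 9.22.

Conjugate acid: NH₄⁺; pK_a = 9.22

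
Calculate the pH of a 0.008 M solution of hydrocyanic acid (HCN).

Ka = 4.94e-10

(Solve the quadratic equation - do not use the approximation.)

x² + Ka×x - Ka×C = 0. Using quadratic formula: [H⁺] = 1.9877e-06

pH = 5.70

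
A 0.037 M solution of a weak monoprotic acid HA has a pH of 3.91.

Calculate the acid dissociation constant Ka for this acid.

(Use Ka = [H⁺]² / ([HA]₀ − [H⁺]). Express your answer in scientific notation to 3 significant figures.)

[H⁺] = 10^(−pH) = 10^(−3.91) = 1.230e-04 M. For HA ⇌ H⁺ + A⁻, Ka = [H⁺][A⁻]/[HA] = [H⁺]² / ([HA]₀ − [H⁺]) = (1.230e-04)² / (0.037 − 1.230e-04) = 4.10e-07.

K_a = 4.10e-07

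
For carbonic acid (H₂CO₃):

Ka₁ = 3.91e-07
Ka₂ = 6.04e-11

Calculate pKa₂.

pKa₂ = -log(Ka₂) = -log(6.04e-11) = 10.22.

pK_{a2} = 10.22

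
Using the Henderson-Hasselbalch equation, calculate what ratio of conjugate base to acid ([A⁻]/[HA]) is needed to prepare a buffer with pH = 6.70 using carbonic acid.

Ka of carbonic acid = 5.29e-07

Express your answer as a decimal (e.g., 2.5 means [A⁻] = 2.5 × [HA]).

pKa = -log(5.29e-07) = 6.2765. pH = pKa + log([A⁻]/[HA]), so log([A⁻]/[HA]) = pH − pKa = 6.70 − 6.2765 = 0.4235. [A⁻]/[HA] = 10^(0.4235) = 2.65

[A⁻]/[HA] = 2.65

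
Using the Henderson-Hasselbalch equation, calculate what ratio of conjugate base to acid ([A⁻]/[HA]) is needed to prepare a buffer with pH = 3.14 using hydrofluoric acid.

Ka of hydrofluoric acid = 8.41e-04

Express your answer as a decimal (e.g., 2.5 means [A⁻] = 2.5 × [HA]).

pKa = -log(8.41e-04) = 3.0752. pH = pKa + log([A⁻]/[HA]), so log([A⁻]/[HA]) = pH − pKa = 3.14 − 3.0752 = 0.0648. [A⁻]/[HA] = 10^(0.0648) = 1.16

[A⁻]/[HA] = 1.16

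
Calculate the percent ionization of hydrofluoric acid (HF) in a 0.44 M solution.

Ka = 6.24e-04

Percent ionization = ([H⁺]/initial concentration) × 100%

Using Ka equilibrium: x² + Ka×x - Ka×C = 0. Solving: [H⁺] = 1.6261e-02. Percent = (1.6261e-02/0.44) × 100

Percent ionization = 3.7%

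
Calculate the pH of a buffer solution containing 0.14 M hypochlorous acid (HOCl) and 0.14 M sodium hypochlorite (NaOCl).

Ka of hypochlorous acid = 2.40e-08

pKa = -log(2.40e-08) = 7.62. pH = pKa + log([A⁻]/[HA]) = 7.62 + log(0.14/0.14)

pH = 7.62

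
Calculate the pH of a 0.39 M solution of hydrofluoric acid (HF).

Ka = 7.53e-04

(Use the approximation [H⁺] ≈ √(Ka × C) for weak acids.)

[H⁺] = √(Ka × C) = √(7.53e-04 × 0.39) = 1.7137e-02. pH = -log(1.7137e-02)

pH = 1.77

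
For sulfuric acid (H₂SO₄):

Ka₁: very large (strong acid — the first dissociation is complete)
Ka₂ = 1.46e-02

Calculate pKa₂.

pKa₂ = -log(Ka₂) = -log(1.46e-02) = 1.84.

pK_{a2} = 1.84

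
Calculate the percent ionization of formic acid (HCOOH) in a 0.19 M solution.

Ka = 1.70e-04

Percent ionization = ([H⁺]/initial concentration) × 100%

Using Ka equilibrium: x² + Ka×x - Ka×C = 0. Solving: [H⁺] = 5.5989e-03. Percent = (5.5989e-03/0.19) × 100

Percent ionization = 2.95%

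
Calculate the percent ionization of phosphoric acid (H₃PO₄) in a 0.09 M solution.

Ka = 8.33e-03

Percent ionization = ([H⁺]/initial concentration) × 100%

Using Ka equilibrium: x² + Ka×x - Ka×C = 0. Solving: [H⁺] = 2.3531e-02. Percent = (2.3531e-02/0.09) × 100

Percent ionization = 26.1%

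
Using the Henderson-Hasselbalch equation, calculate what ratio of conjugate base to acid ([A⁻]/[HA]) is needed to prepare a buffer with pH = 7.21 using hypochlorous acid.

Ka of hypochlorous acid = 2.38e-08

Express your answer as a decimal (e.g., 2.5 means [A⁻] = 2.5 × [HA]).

pKa = -log(2.38e-08) = 7.6234. pH = pKa + log([A⁻]/[HA]), so log([A⁻]/[HA]) = pH − pKa = 7.21 − 7.6234 = -0.4134. [A⁻]/[HA] = 10^(-0.4134) = 0.386

[A⁻]/[HA] = 0.386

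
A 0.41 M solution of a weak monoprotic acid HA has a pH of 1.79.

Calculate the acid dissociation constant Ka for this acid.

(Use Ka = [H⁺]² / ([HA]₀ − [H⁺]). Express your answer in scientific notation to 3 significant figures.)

[H⁺] = 10^(−pH) = 10^(−1.79) = 1.622e-02 M. For HA ⇌ H⁺ + A⁻, Ka = [H⁺][A⁻]/[HA] = [H⁺]² / ([HA]₀ − [H⁺]) = (1.622e-02)² / (0.41 − 1.622e-02) = 6.68e-04.

K_a = 6.68e-04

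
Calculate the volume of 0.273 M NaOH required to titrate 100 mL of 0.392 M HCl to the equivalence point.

At equivalence: moles acid = moles base. moles HCl = 0.392 × 100/1000 = 0.0392 mol. V_base = moles / 0.273 × 1000 = 143.6 mL.

V_{base} = 143.6 mL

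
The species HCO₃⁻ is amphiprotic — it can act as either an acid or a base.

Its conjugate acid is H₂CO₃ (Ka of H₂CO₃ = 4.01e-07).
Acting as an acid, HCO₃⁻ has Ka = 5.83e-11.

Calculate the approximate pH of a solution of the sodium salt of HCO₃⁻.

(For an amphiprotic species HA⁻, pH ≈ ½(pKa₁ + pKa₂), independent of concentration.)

pKa₁ = -log(4.01e-07) = 6.40; pKa₂ = -log(5.83e-11) = 10.23. For an amphiprotic species, pH ≈ ½(pKa₁ + pKa₂) = ½(6.40 + 10.23) = 8.32.

pH = 8.32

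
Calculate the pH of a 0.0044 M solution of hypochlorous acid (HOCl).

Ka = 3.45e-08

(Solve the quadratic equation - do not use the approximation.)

x² + Ka×x - Ka×C = 0. Using quadratic formula: [H⁺] = 1.2303e-05

pH = 4.91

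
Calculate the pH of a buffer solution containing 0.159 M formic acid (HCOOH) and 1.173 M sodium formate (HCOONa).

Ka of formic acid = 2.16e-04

pKa = -log(2.16e-04) = 3.67. pH = pKa + log([A⁻]/[HA]) = 3.67 + log(1.173/0.159)

pH = 4.53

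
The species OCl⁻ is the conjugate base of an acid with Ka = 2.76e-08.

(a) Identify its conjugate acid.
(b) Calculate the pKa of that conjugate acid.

(a) The conjugate acid is formed by adding one H⁺ to OCl⁻, giving HOCl. (b) pKa = -log(Ka) = -log(2.76e-08) = 7.56.

Conjugate acid: HOCl; pK_a = 7.56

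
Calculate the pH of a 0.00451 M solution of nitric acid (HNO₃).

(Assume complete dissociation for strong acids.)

[H⁺] = 0.00451 M for strong acid. pH = -log[H⁺] = -log(0.00451)

pH = 2.35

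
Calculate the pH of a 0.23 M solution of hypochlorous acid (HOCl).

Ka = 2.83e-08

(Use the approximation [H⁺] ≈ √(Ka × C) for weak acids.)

[H⁺] = √(Ka × C) = √(2.83e-08 × 0.23) = 8.0678e-05. pH = -log(8.0678e-05)

pH = 4.09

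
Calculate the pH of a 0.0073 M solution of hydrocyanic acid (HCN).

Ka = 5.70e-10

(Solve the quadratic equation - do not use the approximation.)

x² + Ka×x - Ka×C = 0. Using quadratic formula: [H⁺] = 2.0396e-06

pH = 5.69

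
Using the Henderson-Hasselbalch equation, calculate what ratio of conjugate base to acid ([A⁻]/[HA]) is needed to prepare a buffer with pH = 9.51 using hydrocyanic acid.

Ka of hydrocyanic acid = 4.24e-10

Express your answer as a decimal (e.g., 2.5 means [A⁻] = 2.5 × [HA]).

pKa = -log(4.24e-10) = 9.3726. pH = pKa + log([A⁻]/[HA]), so log([A⁻]/[HA]) = pH − pKa = 9.51 − 9.3726 = 0.1374. [A⁻]/[HA] = 10^(0.1374) = 1.37

[A⁻]/[HA] = 1.37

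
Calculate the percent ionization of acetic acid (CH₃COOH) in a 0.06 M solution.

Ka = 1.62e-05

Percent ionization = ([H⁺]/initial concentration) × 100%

Using Ka equilibrium: x² + Ka×x - Ka×C = 0. Solving: [H⁺] = 9.7783e-04. Percent = (9.7783e-04/0.06) × 100

Percent ionization = 1.63%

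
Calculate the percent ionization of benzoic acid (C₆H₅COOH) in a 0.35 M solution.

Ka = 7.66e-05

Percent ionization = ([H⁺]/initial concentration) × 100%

Using Ka equilibrium: x² + Ka×x - Ka×C = 0. Solving: [H⁺] = 5.1397e-03. Percent = (5.1397e-03/0.35) × 100

Percent ionization = 1.47%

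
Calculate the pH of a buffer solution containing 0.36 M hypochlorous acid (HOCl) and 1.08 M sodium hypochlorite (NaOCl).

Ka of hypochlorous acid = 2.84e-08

pKa = -log(2.84e-08) = 7.55. pH = pKa + log([A⁻]/[HA]) = 7.55 + log(1.08/0.36)

pH = 8.02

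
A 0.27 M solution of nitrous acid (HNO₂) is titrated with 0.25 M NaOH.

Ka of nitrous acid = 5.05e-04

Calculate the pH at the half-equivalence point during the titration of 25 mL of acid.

At half-equivalence [HA] = [A⁻], so Henderson-Hasselbalch gives pH = pKa = -log(5.05e-04) = 3.30.

pH = pKa = 3.30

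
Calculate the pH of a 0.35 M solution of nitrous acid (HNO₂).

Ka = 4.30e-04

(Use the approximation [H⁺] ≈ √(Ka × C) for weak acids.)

[H⁺] = √(Ka × C) = √(4.30e-04 × 0.35) = 1.2268e-02. pH = -log(1.2268e-02)

pH = 1.91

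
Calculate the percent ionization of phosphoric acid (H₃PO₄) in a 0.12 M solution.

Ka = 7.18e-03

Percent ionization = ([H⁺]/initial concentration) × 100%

Using Ka equilibrium: x² + Ka×x - Ka×C = 0. Solving: [H⁺] = 2.5982e-02. Percent = (2.5982e-02/0.12) × 100

Percent ionization = 21.7%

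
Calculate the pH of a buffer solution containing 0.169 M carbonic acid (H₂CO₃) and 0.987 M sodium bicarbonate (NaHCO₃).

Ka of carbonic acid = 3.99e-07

pKa = -log(3.99e-07) = 6.40. pH = pKa + log([A⁻]/[HA]) = 6.40 + log(0.987/0.169)

pH = 7.17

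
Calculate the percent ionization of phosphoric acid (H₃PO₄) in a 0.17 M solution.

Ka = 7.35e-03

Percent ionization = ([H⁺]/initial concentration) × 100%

Using Ka equilibrium: x² + Ka×x - Ka×C = 0. Solving: [H⁺] = 3.1864e-02. Percent = (3.1864e-02/0.17) × 100

Percent ionization = 18.7%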